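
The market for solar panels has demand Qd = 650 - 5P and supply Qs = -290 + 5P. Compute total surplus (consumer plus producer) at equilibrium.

Total surplus = 6480

Equilibrium: 650 - 5P = -290 + 5P gives P* = 94, Q* = 180.
Demand choke price: P = 130; supply starts at P = 58.
CS = ½(130 − 94)(180) = 3240; PS = ½(94 − 58)(180) = 3240.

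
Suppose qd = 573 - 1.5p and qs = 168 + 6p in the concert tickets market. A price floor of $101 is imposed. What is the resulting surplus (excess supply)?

Surplus = 352.5

Equilibrium price would be p* = 54, so the floor at 101 binds.
At p = 101: qd = 421.5, qs = 774.
Surplus = 774 − 421.5 = 352.5.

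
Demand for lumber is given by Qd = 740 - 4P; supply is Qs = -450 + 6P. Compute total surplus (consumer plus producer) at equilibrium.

Equilibrium: 740 - 4P = -450 + 6P gives P* = 119, Q* = 264.
Demand choke price: P = 185; supply starts at P = 75.
CS = ½(185 − 119)(264) = 8712; PS = ½(119 − 75)(264) = 5808.

Total surplus = 14520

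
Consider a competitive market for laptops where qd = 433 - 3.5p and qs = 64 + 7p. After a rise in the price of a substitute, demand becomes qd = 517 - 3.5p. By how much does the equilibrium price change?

Original equilibrium: p* = 246/7, q* = 310.
New equilibrium: 517 - 3.5p = 64 + 7p, so 453 = 10.5p and p' = 302/7; q' = 517 − 3.5(302/7) = 366.
Change in price: 302/7 − 246/7 = 8.

Δp = 8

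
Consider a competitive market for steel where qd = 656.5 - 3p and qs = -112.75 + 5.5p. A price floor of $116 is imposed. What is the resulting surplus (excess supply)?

Surplus = 216.75

Equilibrium price would be p* = 90.5, so the floor at 116 binds.
At p = 116: qd = 308.5, qs = 525.25.
Surplus = 525.25 − 308.5 = 216.75.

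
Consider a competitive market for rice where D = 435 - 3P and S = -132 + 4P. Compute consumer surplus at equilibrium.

Consumer surplus = 6144

Equilibrium: 435 - 3P = -132 + 4P gives P* = 81, Q* = 192.
Demand choke price (D = 0): P = 145.
CS = ½(145 − 81)(192) = 6144.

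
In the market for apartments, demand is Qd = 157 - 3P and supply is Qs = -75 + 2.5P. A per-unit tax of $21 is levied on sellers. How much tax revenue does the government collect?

Pre-tax equilibrium: P* = 464/11, Q* = 335/11.
Tax on sellers shifts supply to Qs = -75 + 2.5(P − 21) = -127.5 + 2.5P.
157 - 3P = -127.5 + 2.5P gives buyer price Pb = 569/11; sellers receive Ps = 569/11 − 21 = 338/11.
New quantity: Q = 157 − 3(569/11) = 20/11.
Revenue = 21 × 20/11 = 420/11.

Tax revenue = 420/11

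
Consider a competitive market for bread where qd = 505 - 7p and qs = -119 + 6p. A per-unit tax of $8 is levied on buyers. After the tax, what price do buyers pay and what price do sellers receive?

Pre-tax equilibrium: p* = 48, q* = 169.
Tax on buyers shifts demand to qd = 505 − 7(p + 8) = 449 - 7p.
449 - 7p = -119 + 6p gives seller price ps = 568/13; buyers pay pb = 568/13 + 8 = 672/13.
New quantity: q = 505 − 7(672/13) = 1861/13.

Buyers pay 672/13, sellers receive 568/13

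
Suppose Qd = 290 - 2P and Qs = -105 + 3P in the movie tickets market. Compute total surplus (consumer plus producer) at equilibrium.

Equilibrium: 290 - 2P = -105 + 3P gives P* = 79, Q* = 132.
Demand choke price: P = 145; supply starts at P = 35.
CS = ½(145 − 79)(132) = 4356; PS = ½(79 − 35)(132) = 2904.

Total surplus = 7260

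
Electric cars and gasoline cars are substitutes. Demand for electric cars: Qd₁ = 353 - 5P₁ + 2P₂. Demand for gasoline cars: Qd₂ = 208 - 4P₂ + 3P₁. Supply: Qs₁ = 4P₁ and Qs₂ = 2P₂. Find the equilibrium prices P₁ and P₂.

P₁ = 1267/24, P₂ = 61.0625

Market 1: 353 - 5P₁ + 2P₂ = 4P₁ → 9P₁ - 2P₂ = 353.
Market 2: 6P₂ - 3P₁ = 208.
Eliminating P₂: 6×(1) + 2×(2) gives 48P₁ = 2534, so P₁ = 1267/24.
Back-substitute into (2): P₂ = (208 + 3×1267/24) / 6 = 61.0625.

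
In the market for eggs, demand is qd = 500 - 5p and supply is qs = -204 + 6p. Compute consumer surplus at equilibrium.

Consumer surplus = 3240

Equilibrium: 500 - 5p = -204 + 6p gives p* = 64, q* = 180.
Demand choke price (qd = 0): p = 100.
CS = ½(100 − 64)(180) = 3240.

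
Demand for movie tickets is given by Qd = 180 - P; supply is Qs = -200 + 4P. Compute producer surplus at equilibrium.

Producer surplus = 1352

Equilibrium: 180 - P = -200 + 4P gives P* = 76, Q* = 104.
Supply starts at P = 50 (where Qs = 0).
PS = ½(76 − 50)(104) = 1352.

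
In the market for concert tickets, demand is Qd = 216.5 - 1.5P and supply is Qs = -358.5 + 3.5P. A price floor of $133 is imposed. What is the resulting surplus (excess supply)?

Surplus = 90

Equilibrium price would be P* = 115, so the floor at 133 binds.
At P = 133: Qd = 17, Qs = 107.
Surplus = 107 − 17 = 90.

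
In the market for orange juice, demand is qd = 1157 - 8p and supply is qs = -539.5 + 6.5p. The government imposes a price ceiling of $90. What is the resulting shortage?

Equilibrium price would be p* = 117, so the ceiling at 90 binds.
At p = 90: qd = 1157 − 8(90) = 437, qs = -539.5 + 6.5(90) = 45.5.
Shortage = 437 − 45.5 = 391.5.

Shortage = 391.5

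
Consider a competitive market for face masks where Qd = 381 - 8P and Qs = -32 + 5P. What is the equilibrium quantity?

Q* = 1649/13

Set Qd = Qs: 381 - 8P = -32 + 5P.
413 = 13P, so P* = 413/13.
Q* = 381 − 8(413/13) = 1649/13.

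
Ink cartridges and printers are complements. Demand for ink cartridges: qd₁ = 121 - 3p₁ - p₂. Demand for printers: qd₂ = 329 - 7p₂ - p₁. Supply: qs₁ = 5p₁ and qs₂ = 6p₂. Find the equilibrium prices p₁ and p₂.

p₁ = 1244/103, p₂ = 2511/103

Market 1: 121 - 3p₁ - p₂ = 5p₁ → 8p₁ + p₂ = 121.
Market 2: 13p₂ + p₁ = 329.
Eliminating p₂: 13×(1) − 1×(2) gives 103p₁ = 1244, so p₁ = 1244/103.
Back-substitute into (2): p₂ = (329 − 1×1244/103) / 13 = 2511/103.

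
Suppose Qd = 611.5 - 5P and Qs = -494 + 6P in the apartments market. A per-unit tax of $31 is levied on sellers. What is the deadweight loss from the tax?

Deadweight loss = 14415/11

Pre-tax equilibrium: P* = 100.5, Q* = 109.
Tax on sellers shifts supply to Qs = -494 + 6(P − 31) = -680 + 6P.
611.5 - 5P = -680 + 6P gives buyer price Pb = 2583/22; sellers receive Ps = 2583/22 − 31 = 1901/22.
New quantity: Q = 611.5 − 5(2583/22) = 269/11.
DWL = ½ × 31 × (109 − 269/11) = 14415/11.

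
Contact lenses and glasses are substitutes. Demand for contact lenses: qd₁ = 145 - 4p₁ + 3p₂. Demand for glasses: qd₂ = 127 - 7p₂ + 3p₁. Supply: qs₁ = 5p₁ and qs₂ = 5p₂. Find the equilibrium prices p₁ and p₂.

Market 1: 145 - 4p₁ + 3p₂ = 5p₁ → 9p₁ - 3p₂ = 145.
Market 2: 12p₂ - 3p₁ = 127.
Eliminating p₂: 12×(1) + 3×(2) gives 99p₁ = 2121, so p₁ = 707/33.
Back-substitute into (2): p₂ = (127 + 3×707/33) / 12 = 526/33.

p₁ = 707/33, p₂ = 526/33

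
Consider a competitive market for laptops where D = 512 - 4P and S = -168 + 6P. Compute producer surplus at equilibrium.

Producer surplus = 4800

Equilibrium: 512 - 4P = -168 + 6P gives P* = 68, Q* = 240.
Supply starts at P = 28 (where S = 0).
PS = ½(68 − 28)(240) = 4800.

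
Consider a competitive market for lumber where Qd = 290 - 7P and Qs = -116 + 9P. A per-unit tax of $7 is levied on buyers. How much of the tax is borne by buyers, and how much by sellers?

Buyers bear $3.9375, sellers bear $3.0625

Pre-tax equilibrium: P* = 25.375, Q* = 112.375.
Tax on buyers shifts demand to Qd = 290 − 7(P + 7) = 241 - 7P.
241 - 7P = -116 + 9P gives seller price Ps = 22.3125; buyers pay Pb = 22.3125 + 7 = 29.3125.
New quantity: Q = 290 − 7(29.3125) = 84.8125.
Buyer burden = 29.3125 − 25.375 = 3.9375; seller burden = 25.375 − 22.3125 = 3.0625.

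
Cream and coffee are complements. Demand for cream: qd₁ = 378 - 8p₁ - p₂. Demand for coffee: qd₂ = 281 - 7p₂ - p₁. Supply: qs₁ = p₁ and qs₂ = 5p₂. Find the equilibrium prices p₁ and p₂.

Market 1: 378 - 8p₁ - p₂ = p₁ → 9p₁ + p₂ = 378.
Market 2: 12p₂ + p₁ = 281.
Eliminating p₂: 12×(1) − 1×(2) gives 107p₁ = 4255, so p₁ = 4255/107.
Back-substitute into (2): p₂ = (281 − 1×4255/107) / 12 = 2151/107.

p₁ = 4255/107, p₂ = 2151/107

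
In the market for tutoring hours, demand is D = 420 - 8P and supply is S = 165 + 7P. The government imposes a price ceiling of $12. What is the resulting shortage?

Shortage = 75

Equilibrium price would be P* = 17, so the ceiling at 12 binds.
At P = 12: D = 420 − 8(12) = 324, S = 165 + 7(12) = 249.
Shortage = 324 − 249 = 75.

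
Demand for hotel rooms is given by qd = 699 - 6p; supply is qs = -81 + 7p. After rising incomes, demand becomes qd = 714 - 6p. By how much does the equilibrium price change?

Original equilibrium: p* = 60, q* = 339.
New equilibrium: 714 - 6p = -81 + 7p, so 795 = 13p and p' = 795/13; q' = 714 − 6(795/13) = 4512/13.
Change in price: 795/13 − 60 = 15/13.

Δp = 15/13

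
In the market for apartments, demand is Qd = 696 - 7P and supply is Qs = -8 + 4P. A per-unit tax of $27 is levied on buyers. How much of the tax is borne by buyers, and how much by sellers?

Pre-tax equilibrium: P* = 64, Q* = 248.
Tax on buyers shifts demand to Qd = 696 − 7(P + 27) = 507 - 7P.
507 - 7P = -8 + 4P gives seller price Ps = 515/11; buyers pay Pb = 515/11 + 27 = 812/11.
New quantity: Q = 696 − 7(812/11) = 1972/11.
Buyer burden = 812/11 − 64 = 108/11; seller burden = 64 − 515/11 = 189/11.

Buyers bear 108/11, sellers bear 189/11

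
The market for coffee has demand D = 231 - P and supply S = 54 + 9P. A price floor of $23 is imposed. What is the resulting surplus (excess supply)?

Surplus = 53

Equilibrium price would be P* = 17.7, so the floor at 23 binds.
At P = 23: D = 208, S = 261.
Surplus = 261 − 208 = 53.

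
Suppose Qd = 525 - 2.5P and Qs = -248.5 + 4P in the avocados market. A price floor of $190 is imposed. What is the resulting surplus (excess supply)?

Surplus = 461.5

Equilibrium price would be P* = 119, so the floor at 190 binds.
At P = 190: Qd = 50, Qs = 511.5.
Surplus = 511.5 − 50 = 461.5.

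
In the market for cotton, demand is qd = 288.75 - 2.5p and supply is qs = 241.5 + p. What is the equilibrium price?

p* = 13.5

Set qd = qs: 288.75 - 2.5p = 241.5 + p.
47.25 = 3.5p, so p* = 13.5.
q* = 288.75 − 2.5(13.5) = 255.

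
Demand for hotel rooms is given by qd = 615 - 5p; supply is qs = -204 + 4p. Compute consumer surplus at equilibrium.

Consumer surplus = 2560

Equilibrium: 615 - 5p = -204 + 4p gives p* = 91, q* = 160.
Demand choke price (qd = 0): p = 123.
CS = ½(123 − 91)(160) = 2560.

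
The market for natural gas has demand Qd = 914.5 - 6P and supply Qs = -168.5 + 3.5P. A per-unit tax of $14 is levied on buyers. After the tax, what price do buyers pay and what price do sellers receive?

Buyers pay 2264/19, sellers receive 1998/19

Pre-tax equilibrium: P* = 114, Q* = 230.5.
Tax on buyers shifts demand to Qd = 914.5 − 6(P + 14) = 830.5 - 6P.
830.5 - 6P = -168.5 + 3.5P gives seller price Ps = 1998/19; buyers pay Pb = 1998/19 + 14 = 2264/19.
New quantity: Q = 914.5 − 6(2264/19) = 7583/38.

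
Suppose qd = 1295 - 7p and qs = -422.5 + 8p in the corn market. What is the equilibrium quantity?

Set qd = qs: 1295 - 7p = -422.5 + 8p.
1717.5 = 15p, so p* = 114.5.
q* = 1295 − 7(114.5) = 493.5.

q* = 493.5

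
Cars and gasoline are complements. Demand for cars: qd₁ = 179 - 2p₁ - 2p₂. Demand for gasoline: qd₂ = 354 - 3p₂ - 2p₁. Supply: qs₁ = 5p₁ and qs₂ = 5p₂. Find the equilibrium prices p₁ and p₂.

Market 1: 179 - 2p₁ - 2p₂ = 5p₁ → 7p₁ + 2p₂ = 179.
Market 2: 8p₂ + 2p₁ = 354.
Eliminating p₂: 8×(1) − 2×(2) gives 52p₁ = 724, so p₁ = 181/13.
Back-substitute into (2): p₂ = (354 − 2×181/13) / 8 = 530/13.

p₁ = 181/13, p₂ = 530/13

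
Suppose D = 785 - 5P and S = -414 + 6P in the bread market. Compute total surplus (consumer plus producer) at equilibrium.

Total surplus = 10560

Equilibrium: 785 - 5P = -414 + 6P gives P* = 109, Q* = 240.
Demand choke price: P = 157; supply starts at P = 69.
CS = ½(157 − 109)(240) = 5760; PS = ½(109 − 69)(240) = 4800.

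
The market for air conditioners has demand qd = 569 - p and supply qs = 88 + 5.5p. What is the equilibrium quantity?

q* = 495

Set qd = qs: 569 - p = 88 + 5.5p.
481 = 6.5p, so p* = 74.
q* = 569 − 1(74) = 495.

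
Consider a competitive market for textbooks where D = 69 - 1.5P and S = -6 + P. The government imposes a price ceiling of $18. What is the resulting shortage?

Shortage = 30

Equilibrium price would be P* = 30, so the ceiling at 18 binds.
At P = 18: D = 69 − 1.5(18) = 42, S = -6 + 1(18) = 12.
Shortage = 42 − 12 = 30.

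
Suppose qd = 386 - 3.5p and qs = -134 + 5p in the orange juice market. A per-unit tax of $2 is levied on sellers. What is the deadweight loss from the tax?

Deadweight loss = 70/17

Pre-tax equilibrium: p* = 1040/17, q* = 2922/17.
Tax on sellers shifts supply to qs = -134 + 5(p − 2) = -144 + 5p.
386 - 3.5p = -144 + 5p gives buyer price pb = 1060/17; sellers receive ps = 1060/17 − 2 = 1026/17.
New quantity: q = 386 − 3.5(1060/17) = 2852/17.
DWL = ½ × 2 × (2922/17 − 2852/17) = 70/17.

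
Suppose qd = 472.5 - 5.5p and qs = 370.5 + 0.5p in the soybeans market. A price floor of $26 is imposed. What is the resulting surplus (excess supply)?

Equilibrium price would be p* = 17, so the floor at 26 binds.
At p = 26: qd = 329.5, qs = 383.5.
Surplus = 383.5 − 329.5 = 54.

Surplus = 54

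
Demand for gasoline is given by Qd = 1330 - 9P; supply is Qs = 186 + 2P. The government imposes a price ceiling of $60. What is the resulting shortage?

Shortage = 484

Equilibrium price would be P* = 104, so the ceiling at 60 binds.
At P = 60: Qd = 1330 − 9(60) = 790, Qs = 186 + 2(60) = 306.
Shortage = 790 − 306 = 484.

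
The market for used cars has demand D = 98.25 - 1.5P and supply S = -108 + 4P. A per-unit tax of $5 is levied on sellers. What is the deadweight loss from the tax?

Pre-tax equilibrium: P* = 37.5, Q* = 42.
Tax on sellers shifts supply to S = -108 + 4(P − 5) = -128 + 4P.
98.25 - 1.5P = -128 + 4P gives buyer price Pb = 905/22; sellers receive Ps = 905/22 − 5 = 795/22.
New quantity: Q = 98.25 − 1.5(905/22) = 402/11.
DWL = ½ × 5 × (42 − 402/11) = 150/11.

Deadweight loss = 150/11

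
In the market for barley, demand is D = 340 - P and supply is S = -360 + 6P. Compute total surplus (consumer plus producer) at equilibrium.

Equilibrium: 340 - P = -360 + 6P gives P* = 100, Q* = 240.
Demand choke price: P = 340; supply starts at P = 60.
CS = ½(340 − 100)(240) = 28800; PS = ½(100 − 60)(240) = 4800.

Total surplus = 33600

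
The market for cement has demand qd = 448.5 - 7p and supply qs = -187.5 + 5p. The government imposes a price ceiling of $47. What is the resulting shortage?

Equilibrium price would be p* = 53, so the ceiling at 47 binds.
At p = 47: qd = 448.5 − 7(47) = 119.5, qs = -187.5 + 5(47) = 47.5.
Shortage = 119.5 − 47.5 = 72.

Shortage = 72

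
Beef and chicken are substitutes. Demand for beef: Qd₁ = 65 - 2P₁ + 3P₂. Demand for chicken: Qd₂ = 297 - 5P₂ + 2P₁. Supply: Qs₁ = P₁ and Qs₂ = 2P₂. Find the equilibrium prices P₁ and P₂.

Market 1: 65 - 2P₁ + 3P₂ = P₁ → 3P₁ - 3P₂ = 65.
Market 2: 7P₂ - 2P₁ = 297.
Eliminating P₂: 7×(1) + 3×(2) gives 15P₁ = 1346, so P₁ = 1346/15.
Back-substitute into (2): P₂ = (297 + 2×1346/15) / 7 = 1021/15.

P₁ = 1346/15, P₂ = 1021/15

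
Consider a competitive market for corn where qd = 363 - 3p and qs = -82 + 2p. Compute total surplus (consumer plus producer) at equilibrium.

Total surplus = 3840

Equilibrium: 363 - 3p = -82 + 2p gives p* = 89, q* = 96.
Demand choke price: p = 121; supply starts at p = 41.
CS = ½(121 − 89)(96) = 1536; PS = ½(89 − 41)(96) = 2304.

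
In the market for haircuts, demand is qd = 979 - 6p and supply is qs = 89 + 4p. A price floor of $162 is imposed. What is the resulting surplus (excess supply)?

Equilibrium price would be p* = 89, so the floor at 162 binds.
At p = 162: qd = 7, qs = 737.
Surplus = 737 − 7 = 730.

Surplus = 730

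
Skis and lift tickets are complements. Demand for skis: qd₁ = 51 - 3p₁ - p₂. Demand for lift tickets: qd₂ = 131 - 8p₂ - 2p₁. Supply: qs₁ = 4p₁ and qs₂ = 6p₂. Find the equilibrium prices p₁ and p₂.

p₁ = 583/96, p₂ = 815/96

Market 1: 51 - 3p₁ - p₂ = 4p₁ → 7p₁ + p₂ = 51.
Market 2: 14p₂ + 2p₁ = 131.
Eliminating p₂: 14×(1) − 1×(2) gives 96p₁ = 583, so p₁ = 583/96.
Back-substitute into (2): p₂ = (131 − 2×583/96) / 14 = 815/96.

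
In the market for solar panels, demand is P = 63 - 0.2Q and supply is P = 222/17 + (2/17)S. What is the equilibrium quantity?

Q* = 1415/9

Set the two price expressions equal: 63 - 0.2Q = 222/17 + (2/17)Q.
849/17 = (27/85)Q, so Q* = 1415/9.
P* = 63 − (0.2)(1415/9) = 284/9.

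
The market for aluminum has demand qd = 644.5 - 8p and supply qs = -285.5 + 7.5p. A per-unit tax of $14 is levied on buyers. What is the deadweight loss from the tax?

Deadweight loss = 11760/31

Pre-tax equilibrium: p* = 60, q* = 164.5.
Tax on buyers shifts demand to qd = 644.5 − 8(p + 14) = 532.5 - 8p.
532.5 - 8p = -285.5 + 7.5p gives seller price ps = 1636/31; buyers pay pb = 1636/31 + 14 = 2070/31.
New quantity: q = 644.5 − 8(2070/31) = 6839/62.
DWL = ½ × 14 × (164.5 − 6839/62) = 11760/31.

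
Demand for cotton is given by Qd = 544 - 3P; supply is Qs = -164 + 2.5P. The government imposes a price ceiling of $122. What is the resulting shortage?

Equilibrium price would be P* = 1416/11, so the ceiling at 122 binds.
At P = 122: Qd = 544 − 3(122) = 178, Qs = -164 + 2.5(122) = 141.
Shortage = 178 − 141 = 37.

Shortage = 37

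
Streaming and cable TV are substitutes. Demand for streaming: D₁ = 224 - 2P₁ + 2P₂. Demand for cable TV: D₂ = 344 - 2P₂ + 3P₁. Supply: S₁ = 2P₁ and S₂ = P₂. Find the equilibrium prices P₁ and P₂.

P₁ = 680/3, P₂ = 1024/3

Market 1: 224 - 2P₁ + 2P₂ = 2P₁ → 4P₁ - 2P₂ = 224.
Market 2: 3P₂ - 3P₁ = 344.
Eliminating P₂: 3×(1) + 2×(2) gives 6P₁ = 1360, so P₁ = 680/3.
Back-substitute into (2): P₂ = (344 + 3×680/3) / 3 = 1024/3.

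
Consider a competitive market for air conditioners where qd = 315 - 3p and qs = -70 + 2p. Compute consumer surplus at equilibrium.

Consumer surplus = 1176

Equilibrium: 315 - 3p = -70 + 2p gives p* = 77, q* = 84.
Demand choke price (qd = 0): p = 105.
CS = ½(105 − 77)(84) = 1176.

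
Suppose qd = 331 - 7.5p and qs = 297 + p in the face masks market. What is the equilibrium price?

Set qd = qs: 331 - 7.5p = 297 + p.
34 = 8.5p, so p* = 4.
q* = 331 − 7.5(4) = 301.

p* = 4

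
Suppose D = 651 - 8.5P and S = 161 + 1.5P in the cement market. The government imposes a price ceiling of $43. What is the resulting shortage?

Shortage = 60

Equilibrium price would be P* = 49, so the ceiling at 43 binds.
At P = 43: D = 651 − 8.5(43) = 285.5, S = 161 + 1.5(43) = 225.5.
Shortage = 285.5 − 225.5 = 60.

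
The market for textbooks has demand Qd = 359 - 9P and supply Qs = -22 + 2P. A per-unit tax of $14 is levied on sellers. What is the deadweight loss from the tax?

Pre-tax equilibrium: P* = 381/11, Q* = 520/11.
Tax on sellers shifts supply to Qs = -22 + 2(P − 14) = -50 + 2P.
359 - 9P = -50 + 2P gives buyer price Pb = 409/11; sellers receive Ps = 409/11 − 14 = 255/11.
New quantity: Q = 359 − 9(409/11) = 268/11.
DWL = ½ × 14 × (520/11 − 268/11) = 1764/11.

Deadweight loss = 1764/11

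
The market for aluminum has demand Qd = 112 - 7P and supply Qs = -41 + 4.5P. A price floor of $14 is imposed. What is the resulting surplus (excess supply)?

Equilibrium price would be P* = 306/23, so the floor at 14 binds.
At P = 14: Qd = 14, Qs = 22.
Surplus = 22 − 14 = 8.

Surplus = 8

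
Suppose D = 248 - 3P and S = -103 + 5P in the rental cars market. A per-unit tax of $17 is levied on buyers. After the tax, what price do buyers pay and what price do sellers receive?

Pre-tax equilibrium: P* = 43.875, Q* = 116.375.
Tax on buyers shifts demand to D = 248 − 3(P + 17) = 197 - 3P.
197 - 3P = -103 + 5P gives seller price Ps = 37.5; buyers pay Pb = 37.5 + 17 = 54.5.
New quantity: Q = 248 − 3(54.5) = 84.5.

Buyers pay $54.5, sellers receive $37.5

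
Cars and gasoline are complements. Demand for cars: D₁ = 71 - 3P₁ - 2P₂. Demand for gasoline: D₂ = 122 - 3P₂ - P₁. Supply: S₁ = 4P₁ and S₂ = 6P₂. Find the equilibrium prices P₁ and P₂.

Market 1: 71 - 3P₁ - 2P₂ = 4P₁ → 7P₁ + 2P₂ = 71.
Market 2: 9P₂ + P₁ = 122.
Eliminating P₂: 9×(1) − 2×(2) gives 61P₁ = 395, so P₁ = 395/61.
Back-substitute into (2): P₂ = (122 − 1×395/61) / 9 = 783/61.

P₁ = 395/61, P₂ = 783/61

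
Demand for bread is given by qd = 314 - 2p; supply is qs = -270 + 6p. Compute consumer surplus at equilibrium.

Equilibrium: 314 - 2p = -270 + 6p gives p* = 73, q* = 168.
Demand choke price (qd = 0): p = 157.
CS = ½(157 − 73)(168) = 7056.

Consumer surplus = 7056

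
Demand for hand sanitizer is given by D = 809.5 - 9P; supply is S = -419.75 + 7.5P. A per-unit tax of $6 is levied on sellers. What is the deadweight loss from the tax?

Pre-tax equilibrium: P* = 74.5, Q* = 139.
Tax on sellers shifts supply to S = -419.75 + 7.5(P − 6) = -464.75 + 7.5P.
809.5 - 9P = -464.75 + 7.5P gives buyer price Pb = 1699/22; sellers receive Ps = 1699/22 − 6 = 1567/22.
New quantity: Q = 809.5 − 9(1699/22) = 1259/11.
DWL = ½ × 6 × (139 − 1259/11) = 810/11.

Deadweight loss = 810/11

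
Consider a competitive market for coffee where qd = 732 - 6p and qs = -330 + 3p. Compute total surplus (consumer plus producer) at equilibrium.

Total surplus = 144

Equilibrium: 732 - 6p = -330 + 3p gives p* = 118, q* = 24.
Demand choke price: p = 122; supply starts at p = 110.
CS = ½(122 − 118)(24) = 48; PS = ½(118 − 110)(24) = 96.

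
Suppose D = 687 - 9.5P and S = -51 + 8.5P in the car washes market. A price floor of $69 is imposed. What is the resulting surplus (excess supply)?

Equilibrium price would be P* = 41, so the floor at 69 binds.
At P = 69: D = 31.5, S = 535.5.
Surplus = 535.5 − 31.5 = 504.

Surplus = 504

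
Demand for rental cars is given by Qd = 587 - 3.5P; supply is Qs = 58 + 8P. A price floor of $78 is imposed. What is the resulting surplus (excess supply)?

Surplus = 368

Equilibrium price would be P* = 46, so the floor at 78 binds.
At P = 78: Qd = 314, Qs = 682.
Surplus = 682 − 314 = 368.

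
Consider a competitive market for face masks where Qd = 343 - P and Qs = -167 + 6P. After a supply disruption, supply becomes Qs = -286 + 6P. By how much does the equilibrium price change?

Original equilibrium: P* = 510/7, Q* = 1891/7.
New equilibrium: 343 - P = -286 + 6P, so 629 = 7P and P' = 629/7; Q' = 343 − 1(629/7) = 1772/7.
Change in price: 629/7 − 510/7 = 17.

ΔP = 17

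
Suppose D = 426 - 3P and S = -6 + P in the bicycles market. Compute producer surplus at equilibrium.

Equilibrium: 426 - 3P = -6 + P gives P* = 108, Q* = 102.
Supply starts at P = 6 (where S = 0).
PS = ½(108 − 6)(102) = 5202.

Producer surplus = 5202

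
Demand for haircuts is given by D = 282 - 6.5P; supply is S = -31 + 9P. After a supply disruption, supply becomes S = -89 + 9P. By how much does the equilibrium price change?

Original equilibrium: P* = 626/31, Q* = 4673/31.
New equilibrium: 282 - 6.5P = -89 + 9P, so 371 = 15.5P and P' = 742/31; Q' = 282 − 6.5(742/31) = 3919/31.
Change in price: 742/31 − 626/31 = 116/31.

ΔP = 116/31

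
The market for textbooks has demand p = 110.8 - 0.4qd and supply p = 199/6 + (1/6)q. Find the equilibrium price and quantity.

Set the two price expressions equal: 110.8 - 0.4q = 199/6 + (1/6)q.
2329/30 = (17/30)q, so q* = 137.
p* = 110.8 − (0.4)(137) = 56.

p* = 56, q* = 137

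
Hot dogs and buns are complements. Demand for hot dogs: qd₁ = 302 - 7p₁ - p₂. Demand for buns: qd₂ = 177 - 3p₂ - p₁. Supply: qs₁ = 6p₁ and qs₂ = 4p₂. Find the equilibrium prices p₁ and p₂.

p₁ = 1937/90, p₂ = 1999/90

Market 1: 302 - 7p₁ - p₂ = 6p₁ → 13p₁ + p₂ = 302.
Market 2: 7p₂ + p₁ = 177.
Eliminating p₂: 7×(1) − 1×(2) gives 90p₁ = 1937, so p₁ = 1937/90.
Back-substitute into (2): p₂ = (177 − 1×1937/90) / 7 = 1999/90.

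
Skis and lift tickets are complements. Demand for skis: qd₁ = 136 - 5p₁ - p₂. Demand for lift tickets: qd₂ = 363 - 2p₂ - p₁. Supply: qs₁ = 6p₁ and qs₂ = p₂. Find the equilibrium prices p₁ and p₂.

Market 1: 136 - 5p₁ - p₂ = 6p₁ → 11p₁ + p₂ = 136.
Market 2: 3p₂ + p₁ = 363.
Eliminating p₂: 3×(1) − 1×(2) gives 32p₁ = 45, so p₁ = 1.40625.
Back-substitute into (2): p₂ = (363 − 1×1.40625) / 3 = 120.53125.

p₁ = 1.40625, p₂ = 120.53125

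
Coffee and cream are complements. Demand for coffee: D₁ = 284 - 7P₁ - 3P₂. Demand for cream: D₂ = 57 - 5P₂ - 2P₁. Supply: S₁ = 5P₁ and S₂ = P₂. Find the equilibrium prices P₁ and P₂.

P₁ = 511/22, P₂ = 58/33

Market 1: 284 - 7P₁ - 3P₂ = 5P₁ → 12P₁ + 3P₂ = 284.
Market 2: 6P₂ + 2P₁ = 57.
Eliminating P₂: 6×(1) − 3×(2) gives 66P₁ = 1533, so P₁ = 511/22.
Back-substitute into (2): P₂ = (57 − 2×511/22) / 6 = 58/33.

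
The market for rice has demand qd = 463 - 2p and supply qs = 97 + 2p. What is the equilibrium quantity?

Set qd = qs: 463 - 2p = 97 + 2p.
366 = 4p, so p* = 91.5.
q* = 463 − 2(91.5) = 280.

q* = 280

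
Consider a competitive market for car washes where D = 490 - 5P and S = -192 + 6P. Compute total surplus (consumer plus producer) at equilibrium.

Equilibrium: 490 - 5P = -192 + 6P gives P* = 62, Q* = 180.
Demand choke price: P = 98; supply starts at P = 32.
CS = ½(98 − 62)(180) = 3240; PS = ½(62 − 32)(180) = 2700.

Total surplus = 5940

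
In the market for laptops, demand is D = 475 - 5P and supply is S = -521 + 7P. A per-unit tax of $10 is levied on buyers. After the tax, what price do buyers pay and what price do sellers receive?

Pre-tax equilibrium: P* = 83, Q* = 60.
Tax on buyers shifts demand to D = 475 − 5(P + 10) = 425 - 5P.
425 - 5P = -521 + 7P gives seller price Ps = 473/6; buyers pay Pb = 473/6 + 10 = 533/6.
New quantity: Q = 475 − 5(533/6) = 185/6.

Buyers pay 533/6, sellers receive 473/6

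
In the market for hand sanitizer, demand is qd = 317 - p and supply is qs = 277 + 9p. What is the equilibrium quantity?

q* = 313

Set qd = qs: 317 - p = 277 + 9p.
40 = 10p, so p* = 4.
q* = 317 − 1(4) = 313.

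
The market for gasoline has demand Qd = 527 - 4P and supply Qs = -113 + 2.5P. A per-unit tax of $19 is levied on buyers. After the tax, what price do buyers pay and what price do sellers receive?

Buyers pay 1375/13, sellers receive 1128/13

Pre-tax equilibrium: P* = 1280/13, Q* = 1731/13.
Tax on buyers shifts demand to Qd = 527 − 4(P + 19) = 451 - 4P.
451 - 4P = -113 + 2.5P gives seller price Ps = 1128/13; buyers pay Pb = 1128/13 + 19 = 1375/13.
New quantity: Q = 527 − 4(1375/13) = 1351/13.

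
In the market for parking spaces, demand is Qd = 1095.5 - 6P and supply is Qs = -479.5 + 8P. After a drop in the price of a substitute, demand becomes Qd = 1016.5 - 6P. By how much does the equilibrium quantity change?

ΔQ = -316/7

Original equilibrium: P* = 112.5, Q* = 420.5.
New equilibrium: 1016.5 - 6P = -479.5 + 8P, so 1496 = 14P and P' = 748/7; Q' = 1016.5 − 6(748/7) = 5255/14.
Change in quantity: 5255/14 − 420.5 = -316/7.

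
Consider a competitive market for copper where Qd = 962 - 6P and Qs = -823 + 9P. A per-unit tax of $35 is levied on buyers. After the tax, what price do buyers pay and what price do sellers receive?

Pre-tax equilibrium: P* = 119, Q* = 248.
Tax on buyers shifts demand to Qd = 962 − 6(P + 35) = 752 - 6P.
752 - 6P = -823 + 9P gives seller price Ps = 105; buyers pay Pb = 105 + 35 = 140.
New quantity: Q = 962 − 6(140) = 122.

Buyers pay $140, sellers receive $105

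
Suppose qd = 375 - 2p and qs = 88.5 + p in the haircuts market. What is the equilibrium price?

Set qd = qs: 375 - 2p = 88.5 + p.
286.5 = 3p, so p* = 95.5.
q* = 375 − 2(95.5) = 184.

p* = 95.5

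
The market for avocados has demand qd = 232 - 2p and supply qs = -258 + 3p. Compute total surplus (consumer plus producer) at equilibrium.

Equilibrium: 232 - 2p = -258 + 3p gives p* = 98, q* = 36.
Demand choke price: p = 116; supply starts at p = 86.
CS = ½(116 − 98)(36) = 324; PS = ½(98 − 86)(36) = 216.

Total surplus = 540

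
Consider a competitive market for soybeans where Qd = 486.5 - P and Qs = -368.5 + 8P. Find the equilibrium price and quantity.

Set Qd = Qs: 486.5 - P = -368.5 + 8P.
855 = 9P, so P* = 95.
Q* = 486.5 − 1(95) = 391.5.

P* = 95, Q* = 391.5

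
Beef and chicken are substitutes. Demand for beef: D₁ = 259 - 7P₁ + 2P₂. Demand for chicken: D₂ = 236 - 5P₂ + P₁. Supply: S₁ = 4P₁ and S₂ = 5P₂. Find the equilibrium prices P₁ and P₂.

Market 1: 259 - 7P₁ + 2P₂ = 4P₁ → 11P₁ - 2P₂ = 259.
Market 2: 10P₂ - P₁ = 236.
Eliminating P₂: 10×(1) + 2×(2) gives 108P₁ = 3062, so P₁ = 1531/54.
Back-substitute into (2): P₂ = (236 + 1×1531/54) / 10 = 2855/108.

P₁ = 1531/54, P₂ = 2855/108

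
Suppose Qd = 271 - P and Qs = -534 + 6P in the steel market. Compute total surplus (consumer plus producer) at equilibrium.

Total surplus = 14196

Equilibrium: 271 - P = -534 + 6P gives P* = 115, Q* = 156.
Demand choke price: P = 271; supply starts at P = 89.
CS = ½(271 − 115)(156) = 12168; PS = ½(115 − 89)(156) = 2028.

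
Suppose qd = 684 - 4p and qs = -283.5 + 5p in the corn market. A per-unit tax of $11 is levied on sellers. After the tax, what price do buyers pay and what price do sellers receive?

Pre-tax equilibrium: p* = 107.5, q* = 254.
Tax on sellers shifts supply to qs = -283.5 + 5(p − 11) = -338.5 + 5p.
684 - 4p = -338.5 + 5p gives buyer price pb = 2045/18; sellers receive ps = 2045/18 − 11 = 1847/18.
New quantity: q = 684 − 4(2045/18) = 2066/9.

Buyers pay 2045/18, sellers receive 1847/18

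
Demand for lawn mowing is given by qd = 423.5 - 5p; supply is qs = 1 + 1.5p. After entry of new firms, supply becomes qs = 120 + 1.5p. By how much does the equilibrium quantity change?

Δq = 1190/13

Original equilibrium: p* = 65, q* = 98.5.
New equilibrium: 423.5 - 5p = 120 + 1.5p, so 303.5 = 6.5p and p' = 607/13; q' = 423.5 − 5(607/13) = 4941/26.
Change in quantity: 4941/26 − 98.5 = 1190/13.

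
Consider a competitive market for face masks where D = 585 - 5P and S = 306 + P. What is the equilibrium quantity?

Q* = 352.5

Set D = S: 585 - 5P = 306 + P.
279 = 6P, so P* = 46.5.
Q* = 585 − 5(46.5) = 352.5.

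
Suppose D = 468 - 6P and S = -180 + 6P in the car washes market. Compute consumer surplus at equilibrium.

Consumer surplus = 1728

Equilibrium: 468 - 6P = -180 + 6P gives P* = 54, Q* = 144.
Demand choke price (D = 0): P = 78.
CS = ½(78 − 54)(144) = 1728.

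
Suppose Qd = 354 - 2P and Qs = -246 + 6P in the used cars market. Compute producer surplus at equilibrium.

Producer surplus = 3468

Equilibrium: 354 - 2P = -246 + 6P gives P* = 75, Q* = 204.
Supply starts at P = 41 (where Qs = 0).
PS = ½(75 − 41)(204) = 3468.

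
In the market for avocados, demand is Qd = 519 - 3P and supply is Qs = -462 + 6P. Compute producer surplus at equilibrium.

Equilibrium: 519 - 3P = -462 + 6P gives P* = 109, Q* = 192.
Supply starts at P = 77 (where Qs = 0).
PS = ½(109 − 77)(192) = 3072.

Producer surplus = 3072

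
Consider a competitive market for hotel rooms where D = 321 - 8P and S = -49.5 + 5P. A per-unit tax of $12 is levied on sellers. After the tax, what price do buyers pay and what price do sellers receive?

Buyers pay 861/26, sellers receive 549/26

Pre-tax equilibrium: P* = 28.5, Q* = 93.
Tax on sellers shifts supply to S = -49.5 + 5(P − 12) = -109.5 + 5P.
321 - 8P = -109.5 + 5P gives buyer price Pb = 861/26; sellers receive Ps = 861/26 − 12 = 549/26.
New quantity: Q = 321 − 8(861/26) = 729/13.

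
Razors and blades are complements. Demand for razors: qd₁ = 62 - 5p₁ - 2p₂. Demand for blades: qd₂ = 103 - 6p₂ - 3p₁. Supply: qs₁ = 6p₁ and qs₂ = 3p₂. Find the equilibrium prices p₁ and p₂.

p₁ = 352/93, p₂ = 947/93

Market 1: 62 - 5p₁ - 2p₂ = 6p₁ → 11p₁ + 2p₂ = 62.
Market 2: 9p₂ + 3p₁ = 103.
Eliminating p₂: 9×(1) − 2×(2) gives 93p₁ = 352, so p₁ = 352/93.
Back-substitute into (2): p₂ = (103 − 3×352/93) / 9 = 947/93.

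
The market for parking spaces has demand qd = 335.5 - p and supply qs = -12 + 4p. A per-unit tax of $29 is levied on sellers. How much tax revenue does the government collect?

Tax revenue = 7041.2

Pre-tax equilibrium: p* = 69.5, q* = 266.
Tax on sellers shifts supply to qs = -12 + 4(p − 29) = -128 + 4p.
335.5 - p = -128 + 4p gives buyer price pb = 92.7; sellers receive ps = 92.7 − 29 = 63.7.
New quantity: q = 335.5 − 1(92.7) = 242.8.
Revenue = 29 × 242.8 = 7041.2.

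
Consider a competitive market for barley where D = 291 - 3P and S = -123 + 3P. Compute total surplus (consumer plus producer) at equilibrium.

Total surplus = 2352

Equilibrium: 291 - 3P = -123 + 3P gives P* = 69, Q* = 84.
Demand choke price: P = 97; supply starts at P = 41.
CS = ½(97 − 69)(84) = 1176; PS = ½(69 − 41)(84) = 1176.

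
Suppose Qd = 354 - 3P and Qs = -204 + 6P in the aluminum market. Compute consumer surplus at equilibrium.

Equilibrium: 354 - 3P = -204 + 6P gives P* = 62, Q* = 168.
Demand choke price (Qd = 0): P = 118.
CS = ½(118 − 62)(168) = 4704.

Consumer surplus = 4704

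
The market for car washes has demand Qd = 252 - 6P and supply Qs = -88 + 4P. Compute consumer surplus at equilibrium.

Equilibrium: 252 - 6P = -88 + 4P gives P* = 34, Q* = 48.
Demand choke price (Qd = 0): P = 42.
CS = ½(42 − 34)(48) = 192.

Consumer surplus = 192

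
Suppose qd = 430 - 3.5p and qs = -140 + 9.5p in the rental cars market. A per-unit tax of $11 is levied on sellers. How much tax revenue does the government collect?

Tax revenue = 142087/52

Pre-tax equilibrium: p* = 570/13, q* = 3595/13.
Tax on sellers shifts supply to qs = -140 + 9.5(p − 11) = -244.5 + 9.5p.
430 - 3.5p = -244.5 + 9.5p gives buyer price pb = 1349/26; sellers receive ps = 1349/26 − 11 = 1063/26.
New quantity: q = 430 − 3.5(1349/26) = 12917/52.
Revenue = 11 × 12917/52 = 142087/52.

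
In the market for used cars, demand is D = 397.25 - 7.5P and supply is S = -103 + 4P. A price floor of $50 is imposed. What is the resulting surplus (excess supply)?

Surplus = 74.75

Equilibrium price would be P* = 43.5, so the floor at 50 binds.
At P = 50: D = 22.25, S = 97.
Surplus = 97 − 22.25 = 74.75.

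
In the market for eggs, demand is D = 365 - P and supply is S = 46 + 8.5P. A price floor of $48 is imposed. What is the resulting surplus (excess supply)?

Surplus = 137

Equilibrium price would be P* = 638/19, so the floor at 48 binds.
At P = 48: D = 317, S = 454.
Surplus = 454 − 317 = 137.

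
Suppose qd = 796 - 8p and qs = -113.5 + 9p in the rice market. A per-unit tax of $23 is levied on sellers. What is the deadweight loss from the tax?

Deadweight loss = 19044/17

Pre-tax equilibrium: p* = 53.5, q* = 368.
Tax on sellers shifts supply to qs = -113.5 + 9(p − 23) = -320.5 + 9p.
796 - 8p = -320.5 + 9p gives buyer price pb = 2233/34; sellers receive ps = 2233/34 − 23 = 1451/34.
New quantity: q = 796 − 8(2233/34) = 4600/17.
DWL = ½ × 23 × (368 − 4600/17) = 19044/17.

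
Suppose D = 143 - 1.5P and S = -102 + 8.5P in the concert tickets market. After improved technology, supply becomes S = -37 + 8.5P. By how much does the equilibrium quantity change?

Original equilibrium: P* = 24.5, Q* = 106.25.
New equilibrium: 143 - 1.5P = -37 + 8.5P, so 180 = 10P and P' = 18; Q' = 143 − 1.5(18) = 116.
Change in quantity: 116 − 106.25 = 9.75.

ΔQ = 9.75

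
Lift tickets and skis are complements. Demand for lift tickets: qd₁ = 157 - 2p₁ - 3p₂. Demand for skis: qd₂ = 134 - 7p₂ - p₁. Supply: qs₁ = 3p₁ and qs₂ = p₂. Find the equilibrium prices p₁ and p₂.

p₁ = 854/37, p₂ = 513/37

Market 1: 157 - 2p₁ - 3p₂ = 3p₁ → 5p₁ + 3p₂ = 157.
Market 2: 8p₂ + p₁ = 134.
Eliminating p₂: 8×(1) − 3×(2) gives 37p₁ = 854, so p₁ = 854/37.
Back-substitute into (2): p₂ = (134 − 1×854/37) / 8 = 513/37.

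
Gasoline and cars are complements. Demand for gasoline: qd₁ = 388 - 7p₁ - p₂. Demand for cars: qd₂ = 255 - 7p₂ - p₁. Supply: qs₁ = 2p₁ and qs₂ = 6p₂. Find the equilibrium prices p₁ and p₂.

Market 1: 388 - 7p₁ - p₂ = 2p₁ → 9p₁ + p₂ = 388.
Market 2: 13p₂ + p₁ = 255.
Eliminating p₂: 13×(1) − 1×(2) gives 116p₁ = 4789, so p₁ = 4789/116.
Back-substitute into (2): p₂ = (255 − 1×4789/116) / 13 = 1907/116.

p₁ = 4789/116, p₂ = 1907/116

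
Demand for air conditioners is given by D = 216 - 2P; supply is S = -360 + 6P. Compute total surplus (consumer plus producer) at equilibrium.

Equilibrium: 216 - 2P = -360 + 6P gives P* = 72, Q* = 72.
Demand choke price: P = 108; supply starts at P = 60.
CS = ½(108 − 72)(72) = 1296; PS = ½(72 − 60)(72) = 432.

Total surplus = 1728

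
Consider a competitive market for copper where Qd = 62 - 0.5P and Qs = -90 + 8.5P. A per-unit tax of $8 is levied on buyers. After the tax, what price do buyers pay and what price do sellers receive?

Pre-tax equilibrium: P* = 152/9, Q* = 482/9.
Tax on buyers shifts demand to Qd = 62 − 0.5(P + 8) = 58 - 0.5P.
58 - 0.5P = -90 + 8.5P gives seller price Ps = 148/9; buyers pay Pb = 148/9 + 8 = 220/9.
New quantity: Q = 62 − 0.5(220/9) = 448/9.

Buyers pay 220/9, sellers receive 148/9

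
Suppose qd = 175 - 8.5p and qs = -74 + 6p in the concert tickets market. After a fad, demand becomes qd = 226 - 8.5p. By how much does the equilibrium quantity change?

Original equilibrium: p* = 498/29, q* = 842/29.
New equilibrium: 226 - 8.5p = -74 + 6p, so 300 = 14.5p and p' = 600/29; q' = 226 − 8.5(600/29) = 1454/29.
Change in quantity: 1454/29 − 842/29 = 612/29.

Δq = 612/29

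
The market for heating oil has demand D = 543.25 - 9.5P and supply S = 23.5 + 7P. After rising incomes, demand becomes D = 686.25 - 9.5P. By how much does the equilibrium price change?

Original equilibrium: P* = 31.5, Q* = 244.
New equilibrium: 686.25 - 9.5P = 23.5 + 7P, so 662.75 = 16.5P and P' = 241/6; Q' = 686.25 − 9.5(241/6) = 914/3.
Change in price: 241/6 − 31.5 = 26/3.

ΔP = 26/3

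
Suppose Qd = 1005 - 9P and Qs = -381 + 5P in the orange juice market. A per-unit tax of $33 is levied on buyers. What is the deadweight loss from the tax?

Deadweight loss = 49005/28

Pre-tax equilibrium: P* = 99, Q* = 114.
Tax on buyers shifts demand to Qd = 1005 − 9(P + 33) = 708 - 9P.
708 - 9P = -381 + 5P gives seller price Ps = 1089/14; buyers pay Pb = 1089/14 + 33 = 1551/14.
New quantity: Q = 1005 − 9(1551/14) = 111/14.
DWL = ½ × 33 × (114 − 111/14) = 49005/28.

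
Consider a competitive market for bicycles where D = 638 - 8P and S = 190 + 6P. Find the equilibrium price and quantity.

Set D = S: 638 - 8P = 190 + 6P.
448 = 14P, so P* = 32.
Q* = 638 − 8(32) = 382.

P* = 32, Q* = 382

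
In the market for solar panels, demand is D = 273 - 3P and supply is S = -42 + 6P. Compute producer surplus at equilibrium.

Equilibrium: 273 - 3P = -42 + 6P gives P* = 35, Q* = 168.
Supply starts at P = 7 (where S = 0).
PS = ½(35 − 7)(168) = 2352.

Producer surplus = 2352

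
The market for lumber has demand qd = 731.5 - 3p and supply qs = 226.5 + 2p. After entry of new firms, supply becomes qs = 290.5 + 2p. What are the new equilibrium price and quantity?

p' = 88.2, q' = 466.9

Original equilibrium: p* = 101, q* = 428.5.
New equilibrium: 731.5 - 3p = 290.5 + 2p, so 441 = 5p and p' = 88.2; q' = 731.5 − 3(88.2) = 466.9.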